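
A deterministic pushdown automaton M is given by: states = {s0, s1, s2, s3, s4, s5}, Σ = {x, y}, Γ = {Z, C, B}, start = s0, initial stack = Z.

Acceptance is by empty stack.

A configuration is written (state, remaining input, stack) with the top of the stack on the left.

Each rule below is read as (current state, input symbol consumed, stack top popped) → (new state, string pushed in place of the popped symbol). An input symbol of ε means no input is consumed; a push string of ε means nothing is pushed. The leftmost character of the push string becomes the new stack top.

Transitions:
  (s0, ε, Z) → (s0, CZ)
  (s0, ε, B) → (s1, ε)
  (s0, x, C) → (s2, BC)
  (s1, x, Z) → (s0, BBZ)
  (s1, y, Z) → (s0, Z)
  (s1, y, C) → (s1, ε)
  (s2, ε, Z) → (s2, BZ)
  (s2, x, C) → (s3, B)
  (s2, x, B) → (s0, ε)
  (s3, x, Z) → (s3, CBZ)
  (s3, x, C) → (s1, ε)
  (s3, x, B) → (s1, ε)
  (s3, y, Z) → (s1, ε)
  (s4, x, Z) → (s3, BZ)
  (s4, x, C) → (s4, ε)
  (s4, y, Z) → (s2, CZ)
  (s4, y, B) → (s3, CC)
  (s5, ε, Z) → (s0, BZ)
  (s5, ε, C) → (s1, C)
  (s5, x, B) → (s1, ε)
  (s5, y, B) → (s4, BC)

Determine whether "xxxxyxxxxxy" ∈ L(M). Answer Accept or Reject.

(s0, xxxxyxxxxxy, Z)
  ε-move, top Z: go to s0, push CZ → (s0, xxxxyxxxxxy, CZ)
  read x, top C: go to s2, push BC → (s2, xxxyxxxxxy, BCZ)
  read x, top B: go to s0, push ε → (s0, xxyxxxxxy, CZ)
  read x, top C: go to s2, push BC → (s2, xyxxxxxy, BCZ)
  read x, top B: go to s0, push ε → (s0, yxxxxxy, CZ)
No transition applies at (s0, yxxxxxy, CZ); input not fully consumed.

Reject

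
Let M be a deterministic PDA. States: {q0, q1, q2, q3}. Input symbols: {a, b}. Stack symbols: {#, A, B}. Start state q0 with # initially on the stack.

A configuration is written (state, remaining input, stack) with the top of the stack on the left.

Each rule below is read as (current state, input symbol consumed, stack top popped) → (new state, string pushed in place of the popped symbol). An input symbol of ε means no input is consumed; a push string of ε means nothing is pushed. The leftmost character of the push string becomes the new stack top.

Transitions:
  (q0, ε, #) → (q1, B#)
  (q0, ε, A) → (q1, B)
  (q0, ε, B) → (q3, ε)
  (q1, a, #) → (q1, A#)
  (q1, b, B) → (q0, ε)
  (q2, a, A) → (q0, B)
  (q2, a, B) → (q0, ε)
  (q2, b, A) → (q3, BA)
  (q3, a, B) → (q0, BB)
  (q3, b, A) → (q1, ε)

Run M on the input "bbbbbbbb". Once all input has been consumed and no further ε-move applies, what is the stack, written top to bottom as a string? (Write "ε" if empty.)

B#

(q0, bbbbbbbb, #)
  ε-move, top #: go to q1, push B# → (q1, bbbbbbbb, B#)
  read b, top B: go to q0, push ε → (q0, bbbbbbb, #)
  ε-move, top #: go to q1, push B# → (q1, bbbbbbb, B#)
  read b, top B: go to q0, push ε → (q0, bbbbbb, #)
  ε-move, top #: go to q1, push B# → (q1, bbbbbb, B#)
  read b, top B: go to q0, push ε → (q0, bbbbb, #)
  ε-move, top #: go to q1, push B# → (q1, bbbbb, B#)
  read b, top B: go to q0, push ε → (q0, bbbb, #)
  ε-move, top #: go to q1, push B# → (q1, bbbb, B#)
  read b, top B: go to q0, push ε → (q0, bbb, #)
  ε-move, top #: go to q1, push B# → (q1, bbb, B#)
  read b, top B: go to q0, push ε → (q0, bb, #)
  ε-move, top #: go to q1, push B# → (q1, bb, B#)
  read b, top B: go to q0, push ε → (q0, b, #)
  ε-move, top #: go to q1, push B# → (q1, b, B#)
  read b, top B: go to q0, push ε → (q0, ε, #)
  ε-move, top #: go to q1, push B# → (q1, ε, B#)
All input consumed in state q1 with stack B#.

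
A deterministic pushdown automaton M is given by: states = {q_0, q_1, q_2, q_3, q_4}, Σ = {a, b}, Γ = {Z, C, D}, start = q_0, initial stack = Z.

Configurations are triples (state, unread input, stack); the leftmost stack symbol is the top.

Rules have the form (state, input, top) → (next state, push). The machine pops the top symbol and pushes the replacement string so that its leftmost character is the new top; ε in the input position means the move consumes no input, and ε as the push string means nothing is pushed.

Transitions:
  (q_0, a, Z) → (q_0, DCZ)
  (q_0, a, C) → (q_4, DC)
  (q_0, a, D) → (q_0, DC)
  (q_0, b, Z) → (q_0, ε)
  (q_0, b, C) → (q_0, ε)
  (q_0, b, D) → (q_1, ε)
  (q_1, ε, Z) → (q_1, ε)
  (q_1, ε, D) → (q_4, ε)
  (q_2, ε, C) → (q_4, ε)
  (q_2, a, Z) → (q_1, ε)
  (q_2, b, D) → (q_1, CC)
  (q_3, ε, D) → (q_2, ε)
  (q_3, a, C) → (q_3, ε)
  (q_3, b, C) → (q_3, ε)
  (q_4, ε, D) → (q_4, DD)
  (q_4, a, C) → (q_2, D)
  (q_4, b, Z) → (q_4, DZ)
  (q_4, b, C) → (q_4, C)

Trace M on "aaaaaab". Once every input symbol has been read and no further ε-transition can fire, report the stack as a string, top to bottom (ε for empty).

CCCCCCZ

(q_0, aaaaaab, Z) ⊢ (q_0, aaaaab, DCZ) ⊢ (q_0, aaaab, DCCZ) ⊢ (q_0, aaab, DCCCZ) ⊢ (q_0, aab, DCCCCZ) ⊢ (q_0, ab, DCCCCCZ) ⊢ (q_0, b, DCCCCCCZ) ⊢ (q_1, ε, CCCCCCZ)
All input consumed in state q_1 with stack CCCCCCZ.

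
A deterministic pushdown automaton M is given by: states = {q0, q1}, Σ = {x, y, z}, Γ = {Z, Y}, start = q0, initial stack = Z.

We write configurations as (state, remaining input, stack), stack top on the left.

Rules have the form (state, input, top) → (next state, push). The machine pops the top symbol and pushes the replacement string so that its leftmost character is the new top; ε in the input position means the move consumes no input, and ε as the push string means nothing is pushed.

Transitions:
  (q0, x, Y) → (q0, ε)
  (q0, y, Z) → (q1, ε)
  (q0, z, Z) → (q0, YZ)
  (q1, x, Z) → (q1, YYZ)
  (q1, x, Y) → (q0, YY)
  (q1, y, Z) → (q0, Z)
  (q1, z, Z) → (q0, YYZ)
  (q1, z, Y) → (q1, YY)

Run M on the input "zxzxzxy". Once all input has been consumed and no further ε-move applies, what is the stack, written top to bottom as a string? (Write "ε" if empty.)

(q0, zxzxzxy, Z) ⊢ (q0, xzxzxy, YZ) ⊢ (q0, zxzxy, Z) ⊢ (q0, xzxy, YZ) ⊢ (q0, zxy, Z) ⊢ (q0, xy, YZ) ⊢ (q0, y, Z) ⊢ (q1, ε, ε)
All input consumed in state q1 with stack ε.

ε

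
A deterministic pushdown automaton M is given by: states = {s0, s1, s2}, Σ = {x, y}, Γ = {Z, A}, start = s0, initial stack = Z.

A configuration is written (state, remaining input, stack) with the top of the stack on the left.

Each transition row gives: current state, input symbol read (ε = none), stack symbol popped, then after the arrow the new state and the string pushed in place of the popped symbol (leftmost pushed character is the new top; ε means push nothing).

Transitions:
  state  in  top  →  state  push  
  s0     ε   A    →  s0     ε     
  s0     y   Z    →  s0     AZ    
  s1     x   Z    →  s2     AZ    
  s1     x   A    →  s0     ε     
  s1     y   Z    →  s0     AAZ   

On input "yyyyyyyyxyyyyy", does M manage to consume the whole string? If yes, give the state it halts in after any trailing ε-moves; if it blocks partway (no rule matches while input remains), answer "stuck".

(s0, yyyyyyyyxyyyyy, Z) ⊢ (s0, yyyyyyyxyyyyy, AZ) ⊢ (s0, yyyyyyyxyyyyy, Z) ⊢ (s0, yyyyyyxyyyyy, AZ) ⊢ (s0, yyyyyyxyyyyy, Z) ⊢ (s0, yyyyyxyyyyy, AZ) ⊢ (s0, yyyyyxyyyyy, Z) ⊢ (s0, yyyyxyyyyy, AZ) ⊢ (s0, yyyyxyyyyy, Z) ⊢ (s0, yyyxyyyyy, AZ) ⊢ (s0, yyyxyyyyy, Z) ⊢ (s0, yyxyyyyy, AZ) ⊢ (s0, yyxyyyyy, Z) ⊢ (s0, yxyyyyy, AZ) ⊢ (s0, yxyyyyy, Z) ⊢ (s0, xyyyyy, AZ) ⊢ (s0, xyyyyy, Z)
No transition for (s0, x, top Z); M blocks with input xyyyyy remaining.

stuck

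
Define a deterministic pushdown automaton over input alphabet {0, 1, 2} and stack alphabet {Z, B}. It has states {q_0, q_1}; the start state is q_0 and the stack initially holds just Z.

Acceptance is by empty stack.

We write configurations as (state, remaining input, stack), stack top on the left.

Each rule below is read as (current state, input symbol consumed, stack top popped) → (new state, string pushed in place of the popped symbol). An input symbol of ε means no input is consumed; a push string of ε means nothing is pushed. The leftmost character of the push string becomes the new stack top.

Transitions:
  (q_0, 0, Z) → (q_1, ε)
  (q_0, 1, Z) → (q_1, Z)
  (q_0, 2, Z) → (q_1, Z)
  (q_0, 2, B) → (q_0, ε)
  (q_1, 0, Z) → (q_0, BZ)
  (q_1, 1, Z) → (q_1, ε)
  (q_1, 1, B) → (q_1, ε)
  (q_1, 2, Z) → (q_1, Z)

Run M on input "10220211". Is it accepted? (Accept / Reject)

Accept

(q_0, 10220211, Z) ⊢ (q_1, 0220211, Z) ⊢ (q_0, 220211, BZ) ⊢ (q_0, 20211, Z) ⊢ (q_1, 0211, Z) ⊢ (q_0, 211, BZ) ⊢ (q_0, 11, Z) ⊢ (q_1, 1, Z) ⊢ (q_1, ε, ε)
All input consumed and the stack is empty.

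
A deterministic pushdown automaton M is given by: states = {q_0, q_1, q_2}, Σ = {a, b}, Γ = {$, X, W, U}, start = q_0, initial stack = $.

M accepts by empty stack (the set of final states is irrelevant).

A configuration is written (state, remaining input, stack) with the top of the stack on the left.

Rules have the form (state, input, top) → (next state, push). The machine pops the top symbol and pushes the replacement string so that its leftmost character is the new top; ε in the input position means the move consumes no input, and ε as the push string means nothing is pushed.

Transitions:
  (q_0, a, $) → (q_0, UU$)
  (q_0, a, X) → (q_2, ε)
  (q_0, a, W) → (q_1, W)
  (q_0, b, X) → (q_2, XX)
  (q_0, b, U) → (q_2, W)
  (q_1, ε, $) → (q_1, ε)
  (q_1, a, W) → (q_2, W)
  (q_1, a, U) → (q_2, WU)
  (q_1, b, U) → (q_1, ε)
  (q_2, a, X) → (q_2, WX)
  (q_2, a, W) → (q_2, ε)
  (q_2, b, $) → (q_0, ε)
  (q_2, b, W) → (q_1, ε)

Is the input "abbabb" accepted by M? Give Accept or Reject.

Accept

(q_0, abbabb, $)
  read a, top $: go to q_0, push UU$ → (q_0, bbabb, UU$)
  read b, top U: go to q_2, push W → (q_2, babb, WU$)
  read b, top W: go to q_1, push ε → (q_1, abb, U$)
  read a, top U: go to q_2, push WU → (q_2, bb, WU$)
  read b, top W: go to q_1, push ε → (q_1, b, U$)
  read b, top U: go to q_1, push ε → (q_1, ε, $)
  ε-move, top $: go to q_1, push ε → (q_1, ε, ε)
All input consumed and the stack is empty.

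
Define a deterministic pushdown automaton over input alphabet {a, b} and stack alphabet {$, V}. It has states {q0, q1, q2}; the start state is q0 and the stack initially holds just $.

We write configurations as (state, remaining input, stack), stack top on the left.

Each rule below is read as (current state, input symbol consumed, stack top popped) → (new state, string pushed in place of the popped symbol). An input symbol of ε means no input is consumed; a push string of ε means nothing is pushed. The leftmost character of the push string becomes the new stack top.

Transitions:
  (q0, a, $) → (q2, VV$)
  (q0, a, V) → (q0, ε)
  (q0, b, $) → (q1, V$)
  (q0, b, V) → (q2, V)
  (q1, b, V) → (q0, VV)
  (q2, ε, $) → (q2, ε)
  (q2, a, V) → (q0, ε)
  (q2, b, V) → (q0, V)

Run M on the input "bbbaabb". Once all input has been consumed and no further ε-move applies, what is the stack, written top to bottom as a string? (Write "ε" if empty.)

(q0, bbbaabb, $)
  read b, top $: go to q1, push V$ → (q1, bbaabb, V$)
  read b, top V: go to q0, push VV → (q0, baabb, VV$)
  read b, top V: go to q2, push V → (q2, aabb, VV$)
  read a, top V: go to q0, push ε → (q0, abb, V$)
  read a, top V: go to q0, push ε → (q0, bb, $)
  read b, top $: go to q1, push V$ → (q1, b, V$)
  read b, top V: go to q0, push VV → (q0, ε, VV$)
All input consumed in state q0 with stack VV$.

VV$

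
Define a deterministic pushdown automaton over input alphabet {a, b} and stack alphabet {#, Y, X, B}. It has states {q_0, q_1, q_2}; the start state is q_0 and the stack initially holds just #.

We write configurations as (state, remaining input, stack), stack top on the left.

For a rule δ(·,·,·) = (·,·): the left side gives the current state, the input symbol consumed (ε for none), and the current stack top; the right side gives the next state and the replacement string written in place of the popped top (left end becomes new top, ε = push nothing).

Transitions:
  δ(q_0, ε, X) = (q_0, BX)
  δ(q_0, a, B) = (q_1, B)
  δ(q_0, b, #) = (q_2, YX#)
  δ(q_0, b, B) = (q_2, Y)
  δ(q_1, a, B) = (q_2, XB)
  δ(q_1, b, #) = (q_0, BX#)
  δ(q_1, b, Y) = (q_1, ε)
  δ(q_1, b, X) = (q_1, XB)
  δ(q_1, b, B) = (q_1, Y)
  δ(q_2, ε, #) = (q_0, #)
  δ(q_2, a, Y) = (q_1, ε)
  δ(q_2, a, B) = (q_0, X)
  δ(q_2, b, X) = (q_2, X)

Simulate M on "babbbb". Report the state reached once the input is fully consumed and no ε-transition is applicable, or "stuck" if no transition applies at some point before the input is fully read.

(q_0, babbbb, #)
  read b, top #: go to q_2, push YX# → (q_2, abbbb, YX#)
  read a, top Y: go to q_1, push ε → (q_1, bbbb, X#)
  read b, top X: go to q_1, push XB → (q_1, bbb, XB#)
  read b, top X: go to q_1, push XB → (q_1, bb, XBB#)
  read b, top X: go to q_1, push XB → (q_1, b, XBBB#)
  read b, top X: go to q_1, push XB → (q_1, ε, XBBBB#)
All input consumed; M is in state q_1.

q_1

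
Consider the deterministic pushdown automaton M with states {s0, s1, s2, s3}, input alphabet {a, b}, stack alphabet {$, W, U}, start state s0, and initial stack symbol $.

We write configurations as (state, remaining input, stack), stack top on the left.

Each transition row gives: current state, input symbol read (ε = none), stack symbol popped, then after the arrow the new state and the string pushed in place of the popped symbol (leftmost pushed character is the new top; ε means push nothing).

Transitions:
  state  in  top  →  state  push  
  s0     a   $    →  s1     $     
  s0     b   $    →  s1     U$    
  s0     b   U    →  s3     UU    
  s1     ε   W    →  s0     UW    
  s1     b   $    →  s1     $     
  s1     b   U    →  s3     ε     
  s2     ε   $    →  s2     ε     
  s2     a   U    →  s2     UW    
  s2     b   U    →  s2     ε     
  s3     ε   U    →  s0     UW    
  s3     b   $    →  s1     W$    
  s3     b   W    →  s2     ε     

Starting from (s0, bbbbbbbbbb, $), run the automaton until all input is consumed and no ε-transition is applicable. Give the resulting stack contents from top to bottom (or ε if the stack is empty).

(s0, bbbbbbbbbb, $)
  read b, top $: go to s1, push U$ → (s1, bbbbbbbbb, U$)
  read b, top U: go to s3, push ε → (s3, bbbbbbbb, $)
  read b, top $: go to s1, push W$ → (s1, bbbbbbb, W$)
  ε-move, top W: go to s0, push UW → (s0, bbbbbbb, UW$)
  read b, top U: go to s3, push UU → (s3, bbbbbb, UUW$)
  ε-move, top U: go to s0, push UW → (s0, bbbbbb, UWUW$)
  read b, top U: go to s3, push UU → (s3, bbbbb, UUWUW$)
  ε-move, top U: go to s0, push UW → (s0, bbbbb, UWUWUW$)
  read b, top U: go to s3, push UU → (s3, bbbb, UUWUWUW$)
  ε-move, top U: go to s0, push UW → (s0, bbbb, UWUWUWUW$)
  read b, top U: go to s3, push UU → (s3, bbb, UUWUWUWUW$)
  ε-move, top U: go to s0, push UW → (s0, bbb, UWUWUWUWUW$)
  read b, top U: go to s3, push UU → (s3, bb, UUWUWUWUWUW$)
  ε-move, top U: go to s0, push UW → (s0, bb, UWUWUWUWUWUW$)
  read b, top U: go to s3, push UU → (s3, b, UUWUWUWUWUWUW$)
  ε-move, top U: go to s0, push UW → (s0, b, UWUWUWUWUWUWUW$)
  read b, top U: go to s3, push UU → (s3, ε, UUWUWUWUWUWUWUW$)
  ε-move, top U: go to s0, push UW → (s0, ε, UWUWUWUWUWUWUWUW$)
All input consumed in state s0 with stack UWUWUWUWUWUWUWUW$.

UWUWUWUWUWUWUWUW$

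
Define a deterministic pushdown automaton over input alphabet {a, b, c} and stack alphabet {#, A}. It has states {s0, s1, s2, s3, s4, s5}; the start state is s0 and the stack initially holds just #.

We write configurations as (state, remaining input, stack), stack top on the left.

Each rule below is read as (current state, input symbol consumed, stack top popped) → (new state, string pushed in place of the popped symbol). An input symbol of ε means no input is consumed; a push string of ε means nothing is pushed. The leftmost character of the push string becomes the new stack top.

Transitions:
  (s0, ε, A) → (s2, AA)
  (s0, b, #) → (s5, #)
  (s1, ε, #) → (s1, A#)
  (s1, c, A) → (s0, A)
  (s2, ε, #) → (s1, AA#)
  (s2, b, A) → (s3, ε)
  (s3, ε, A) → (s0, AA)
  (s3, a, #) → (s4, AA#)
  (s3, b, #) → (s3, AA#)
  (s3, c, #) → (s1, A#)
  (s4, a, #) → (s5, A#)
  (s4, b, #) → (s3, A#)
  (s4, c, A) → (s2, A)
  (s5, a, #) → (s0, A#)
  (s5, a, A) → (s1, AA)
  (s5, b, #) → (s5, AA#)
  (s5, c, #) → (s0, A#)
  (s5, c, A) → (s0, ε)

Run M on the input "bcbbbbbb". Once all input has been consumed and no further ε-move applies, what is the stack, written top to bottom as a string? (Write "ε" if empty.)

AAAAAAAA#

(s0, bcbbbbbb, #)
  read b, top #: go to s5, push # → (s5, cbbbbbb, #)
  read c, top #: go to s0, push A# → (s0, bbbbbb, A#)
  ε-move, top A: go to s2, push AA → (s2, bbbbbb, AA#)
  read b, top A: go to s3, push ε → (s3, bbbbb, A#)
  ε-move, top A: go to s0, push AA → (s0, bbbbb, AA#)
  ε-move, top A: go to s2, push AA → (s2, bbbbb, AAA#)
  read b, top A: go to s3, push ε → (s3, bbbb, AA#)
  ε-move, top A: go to s0, push AA → (s0, bbbb, AAA#)
  ε-move, top A: go to s2, push AA → (s2, bbbb, AAAA#)
  read b, top A: go to s3, push ε → (s3, bbb, AAA#)
  ε-move, top A: go to s0, push AA → (s0, bbb, AAAA#)
  ε-move, top A: go to s2, push AA → (s2, bbb, AAAAA#)
  read b, top A: go to s3, push ε → (s3, bb, AAAA#)
  ε-move, top A: go to s0, push AA → (s0, bb, AAAAA#)
  ε-move, top A: go to s2, push AA → (s2, bb, AAAAAA#)
  read b, top A: go to s3, push ε → (s3, b, AAAAA#)
  ε-move, top A: go to s0, push AA → (s0, b, AAAAAA#)
  ε-move, top A: go to s2, push AA → (s2, b, AAAAAAA#)
  read b, top A: go to s3, push ε → (s3, ε, AAAAAA#)
  ε-move, top A: go to s0, push AA → (s0, ε, AAAAAAA#)
  ε-move, top A: go to s2, push AA → (s2, ε, AAAAAAAA#)
All input consumed in state s2 with stack AAAAAAAA#.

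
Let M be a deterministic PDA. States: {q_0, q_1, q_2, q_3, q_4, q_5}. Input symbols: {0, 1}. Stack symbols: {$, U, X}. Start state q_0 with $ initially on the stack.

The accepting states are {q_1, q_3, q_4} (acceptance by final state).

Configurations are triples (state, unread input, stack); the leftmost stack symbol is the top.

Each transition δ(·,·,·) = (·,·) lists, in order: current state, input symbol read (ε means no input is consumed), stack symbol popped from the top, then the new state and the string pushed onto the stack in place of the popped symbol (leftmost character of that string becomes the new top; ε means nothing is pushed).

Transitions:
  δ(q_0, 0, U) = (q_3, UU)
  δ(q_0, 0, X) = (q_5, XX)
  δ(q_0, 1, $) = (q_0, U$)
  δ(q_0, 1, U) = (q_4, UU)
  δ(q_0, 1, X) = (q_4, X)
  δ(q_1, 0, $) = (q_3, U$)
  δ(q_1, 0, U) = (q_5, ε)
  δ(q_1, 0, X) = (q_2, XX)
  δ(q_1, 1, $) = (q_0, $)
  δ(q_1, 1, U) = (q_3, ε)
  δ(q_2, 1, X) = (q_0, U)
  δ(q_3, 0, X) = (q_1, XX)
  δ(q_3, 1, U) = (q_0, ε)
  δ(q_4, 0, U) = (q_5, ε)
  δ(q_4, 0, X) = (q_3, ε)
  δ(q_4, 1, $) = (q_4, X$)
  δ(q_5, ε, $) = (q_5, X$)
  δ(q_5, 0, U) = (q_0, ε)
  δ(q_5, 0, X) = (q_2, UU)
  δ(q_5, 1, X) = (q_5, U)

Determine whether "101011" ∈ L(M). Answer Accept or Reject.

(q_0, 101011, $)
  read 1, top $: go to q_0, push U$ → (q_0, 01011, U$)
  read 0, top U: go to q_3, push UU → (q_3, 1011, UU$)
  read 1, top U: go to q_0, push ε → (q_0, 011, U$)
  read 0, top U: go to q_3, push UU → (q_3, 11, UU$)
  read 1, top U: go to q_0, push ε → (q_0, 1, U$)
  read 1, top U: go to q_4, push UU → (q_4, ε, UU$)
All input consumed; state q_4 ∈ F.

Accept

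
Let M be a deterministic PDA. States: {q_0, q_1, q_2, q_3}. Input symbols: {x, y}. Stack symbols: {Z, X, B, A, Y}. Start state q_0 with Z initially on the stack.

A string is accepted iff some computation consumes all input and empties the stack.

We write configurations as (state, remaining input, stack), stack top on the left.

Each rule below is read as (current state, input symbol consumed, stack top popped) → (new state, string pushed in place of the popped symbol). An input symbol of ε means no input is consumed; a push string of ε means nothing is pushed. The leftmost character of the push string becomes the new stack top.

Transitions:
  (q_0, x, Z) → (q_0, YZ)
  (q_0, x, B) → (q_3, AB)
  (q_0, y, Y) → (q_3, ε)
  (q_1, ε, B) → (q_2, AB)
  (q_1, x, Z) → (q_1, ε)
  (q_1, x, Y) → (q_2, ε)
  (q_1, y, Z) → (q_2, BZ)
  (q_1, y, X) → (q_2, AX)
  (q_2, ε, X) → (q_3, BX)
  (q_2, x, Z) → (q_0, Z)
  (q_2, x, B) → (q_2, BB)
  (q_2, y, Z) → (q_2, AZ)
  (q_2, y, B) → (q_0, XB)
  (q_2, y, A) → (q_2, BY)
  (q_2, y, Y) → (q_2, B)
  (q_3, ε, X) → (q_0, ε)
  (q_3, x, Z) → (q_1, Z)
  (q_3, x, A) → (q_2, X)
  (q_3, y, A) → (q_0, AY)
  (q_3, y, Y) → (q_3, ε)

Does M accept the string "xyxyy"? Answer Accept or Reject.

Reject

(q_0, xyxyy, Z)
  read x, top Z: go to q_0, push YZ → (q_0, yxyy, YZ)
  read y, top Y: go to q_3, push ε → (q_3, xyy, Z)
  read x, top Z: go to q_1, push Z → (q_1, yy, Z)
  read y, top Z: go to q_2, push BZ → (q_2, y, BZ)
  read y, top B: go to q_0, push XB → (q_0, ε, XBZ)
All input consumed; stack is XBZ, not empty, and no further ε-move applies.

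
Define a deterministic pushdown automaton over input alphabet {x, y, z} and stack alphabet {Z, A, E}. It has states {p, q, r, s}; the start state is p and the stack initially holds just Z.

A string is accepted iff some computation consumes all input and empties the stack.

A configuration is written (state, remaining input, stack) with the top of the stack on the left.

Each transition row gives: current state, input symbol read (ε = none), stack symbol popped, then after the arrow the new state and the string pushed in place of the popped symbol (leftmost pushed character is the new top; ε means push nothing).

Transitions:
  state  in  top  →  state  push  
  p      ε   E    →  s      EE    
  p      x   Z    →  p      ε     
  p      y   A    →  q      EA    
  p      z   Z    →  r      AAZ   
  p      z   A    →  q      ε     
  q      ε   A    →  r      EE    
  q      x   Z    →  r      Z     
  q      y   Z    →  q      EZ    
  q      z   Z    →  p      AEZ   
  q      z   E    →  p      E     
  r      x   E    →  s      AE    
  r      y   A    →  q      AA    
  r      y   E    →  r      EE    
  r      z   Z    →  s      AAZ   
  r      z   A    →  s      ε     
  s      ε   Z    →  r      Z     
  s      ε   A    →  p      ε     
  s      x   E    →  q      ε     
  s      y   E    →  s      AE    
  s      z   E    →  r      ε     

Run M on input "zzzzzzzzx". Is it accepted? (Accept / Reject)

Accept

(p, zzzzzzzzx, Z) ⊢ (r, zzzzzzzx, AAZ) ⊢ (s, zzzzzzx, AZ) ⊢ (p, zzzzzzx, Z) ⊢ (r, zzzzzx, AAZ) ⊢ (s, zzzzx, AZ) ⊢ (p, zzzzx, Z) ⊢ (r, zzzx, AAZ) ⊢ (s, zzx, AZ) ⊢ (p, zzx, Z) ⊢ (r, zx, AAZ) ⊢ (s, x, AZ) ⊢ (p, x, Z) ⊢ (p, ε, ε)
All input consumed and the stack is empty.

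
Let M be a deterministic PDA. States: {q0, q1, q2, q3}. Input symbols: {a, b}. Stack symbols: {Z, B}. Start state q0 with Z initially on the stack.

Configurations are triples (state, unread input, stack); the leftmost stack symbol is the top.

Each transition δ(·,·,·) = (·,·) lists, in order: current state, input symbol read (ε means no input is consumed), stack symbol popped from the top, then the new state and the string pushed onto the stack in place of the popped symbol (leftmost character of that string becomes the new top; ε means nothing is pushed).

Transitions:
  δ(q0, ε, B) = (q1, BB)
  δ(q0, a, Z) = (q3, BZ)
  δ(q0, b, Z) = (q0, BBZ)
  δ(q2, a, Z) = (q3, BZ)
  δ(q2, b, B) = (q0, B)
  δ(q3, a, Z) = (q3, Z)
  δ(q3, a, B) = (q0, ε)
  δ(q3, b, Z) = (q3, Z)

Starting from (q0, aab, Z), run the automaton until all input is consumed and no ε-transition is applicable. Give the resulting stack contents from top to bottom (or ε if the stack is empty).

(q0, aab, Z) ⊢ (q3, ab, BZ) ⊢ (q0, b, Z) ⊢ (q0, ε, BBZ) ⊢ (q1, ε, BBBZ)
All input consumed in state q1 with stack BBBZ.

BBBZ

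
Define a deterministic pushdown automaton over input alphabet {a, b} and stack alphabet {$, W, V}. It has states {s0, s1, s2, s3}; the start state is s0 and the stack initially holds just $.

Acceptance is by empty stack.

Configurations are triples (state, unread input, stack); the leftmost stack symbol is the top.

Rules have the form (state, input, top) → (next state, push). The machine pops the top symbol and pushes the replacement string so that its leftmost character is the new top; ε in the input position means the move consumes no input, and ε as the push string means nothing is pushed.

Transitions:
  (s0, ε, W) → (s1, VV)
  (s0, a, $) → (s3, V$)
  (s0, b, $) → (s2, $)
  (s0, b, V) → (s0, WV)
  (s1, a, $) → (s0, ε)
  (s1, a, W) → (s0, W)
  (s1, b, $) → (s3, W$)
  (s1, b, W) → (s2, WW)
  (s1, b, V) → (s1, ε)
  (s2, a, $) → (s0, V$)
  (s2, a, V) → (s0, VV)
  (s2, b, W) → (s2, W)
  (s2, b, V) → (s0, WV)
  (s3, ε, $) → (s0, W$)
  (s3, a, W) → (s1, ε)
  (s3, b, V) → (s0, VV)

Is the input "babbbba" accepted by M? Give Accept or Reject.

(s0, babbbba, $)
  read b, top $: go to s2, push $ → (s2, abbbba, $)
  read a, top $: go to s0, push V$ → (s0, bbbba, V$)
  read b, top V: go to s0, push WV → (s0, bbba, WV$)
  ε-move, top W: go to s1, push VV → (s1, bbba, VVV$)
  read b, top V: go to s1, push ε → (s1, bba, VV$)
  read b, top V: go to s1, push ε → (s1, ba, V$)
  read b, top V: go to s1, push ε → (s1, a, $)
  read a, top $: go to s0, push ε → (s0, ε, ε)
All input consumed and the stack is empty.

Accept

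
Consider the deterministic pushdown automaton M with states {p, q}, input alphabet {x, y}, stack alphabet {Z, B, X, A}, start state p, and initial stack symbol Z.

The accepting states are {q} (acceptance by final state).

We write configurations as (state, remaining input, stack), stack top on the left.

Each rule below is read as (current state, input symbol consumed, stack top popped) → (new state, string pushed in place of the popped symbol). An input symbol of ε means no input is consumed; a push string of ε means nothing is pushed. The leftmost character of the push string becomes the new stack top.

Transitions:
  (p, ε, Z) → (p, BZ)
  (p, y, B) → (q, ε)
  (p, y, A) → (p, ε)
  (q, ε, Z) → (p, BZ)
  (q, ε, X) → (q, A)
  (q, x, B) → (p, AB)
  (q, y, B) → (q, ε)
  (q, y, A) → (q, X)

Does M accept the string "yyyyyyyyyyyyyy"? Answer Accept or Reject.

Accept

(p, yyyyyyyyyyyyyy, Z) ⊢ (p, yyyyyyyyyyyyyy, BZ) ⊢ (q, yyyyyyyyyyyyy, Z) ⊢ (p, yyyyyyyyyyyyy, BZ) ⊢ (q, yyyyyyyyyyyy, Z) ⊢ (p, yyyyyyyyyyyy, BZ) ⊢ (q, yyyyyyyyyyy, Z) ⊢ (p, yyyyyyyyyyy, BZ) ⊢ (q, yyyyyyyyyy, Z) ⊢ (p, yyyyyyyyyy, BZ) ⊢ (q, yyyyyyyyy, Z) ⊢ (p, yyyyyyyyy, BZ) ⊢ (q, yyyyyyyy, Z) ⊢ (p, yyyyyyyy, BZ) ⊢ (q, yyyyyyy, Z) ⊢ (p, yyyyyyy, BZ) ⊢ (q, yyyyyy, Z) ⊢ (p, yyyyyy, BZ) ⊢ (q, yyyyy, Z) ⊢ (p, yyyyy, BZ) ⊢ (q, yyyy, Z) ⊢ (p, yyyy, BZ) ⊢ (q, yyy, Z) ⊢ (p, yyy, BZ) ⊢ (q, yy, Z) ⊢ (p, yy, BZ) ⊢ (q, y, Z) ⊢ (p, y, BZ) ⊢ (q, ε, Z)
All input consumed; state q ∈ F.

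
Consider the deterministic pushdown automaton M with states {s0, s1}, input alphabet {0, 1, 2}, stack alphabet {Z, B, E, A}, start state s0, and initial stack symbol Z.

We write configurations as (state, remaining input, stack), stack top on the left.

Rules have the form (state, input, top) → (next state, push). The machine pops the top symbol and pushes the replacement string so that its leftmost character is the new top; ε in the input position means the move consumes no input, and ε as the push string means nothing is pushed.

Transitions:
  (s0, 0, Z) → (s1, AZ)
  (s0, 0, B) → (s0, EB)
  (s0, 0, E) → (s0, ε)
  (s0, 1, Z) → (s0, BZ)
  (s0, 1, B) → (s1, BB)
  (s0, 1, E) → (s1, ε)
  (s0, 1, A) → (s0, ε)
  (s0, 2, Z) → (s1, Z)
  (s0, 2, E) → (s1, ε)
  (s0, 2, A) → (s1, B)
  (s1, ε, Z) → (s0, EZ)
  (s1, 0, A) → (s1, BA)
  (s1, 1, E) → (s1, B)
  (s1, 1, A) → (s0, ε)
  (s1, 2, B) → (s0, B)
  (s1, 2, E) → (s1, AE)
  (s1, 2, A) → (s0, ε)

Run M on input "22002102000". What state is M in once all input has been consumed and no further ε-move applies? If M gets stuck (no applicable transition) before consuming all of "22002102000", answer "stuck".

(s0, 22002102000, Z)
  read 2, top Z: go to s1, push Z → (s1, 2002102000, Z)
  ε-move, top Z: go to s0, push EZ → (s0, 2002102000, EZ)
  read 2, top E: go to s1, push ε → (s1, 002102000, Z)
  ε-move, top Z: go to s0, push EZ → (s0, 002102000, EZ)
  read 0, top E: go to s0, push ε → (s0, 02102000, Z)
  read 0, top Z: go to s1, push AZ → (s1, 2102000, AZ)
  read 2, top A: go to s0, push ε → (s0, 102000, Z)
  read 1, top Z: go to s0, push BZ → (s0, 02000, BZ)
  read 0, top B: go to s0, push EB → (s0, 2000, EBZ)
  read 2, top E: go to s1, push ε → (s1, 000, BZ)
No transition for (s1, 0, top B); M blocks with input 000 remaining.

stuck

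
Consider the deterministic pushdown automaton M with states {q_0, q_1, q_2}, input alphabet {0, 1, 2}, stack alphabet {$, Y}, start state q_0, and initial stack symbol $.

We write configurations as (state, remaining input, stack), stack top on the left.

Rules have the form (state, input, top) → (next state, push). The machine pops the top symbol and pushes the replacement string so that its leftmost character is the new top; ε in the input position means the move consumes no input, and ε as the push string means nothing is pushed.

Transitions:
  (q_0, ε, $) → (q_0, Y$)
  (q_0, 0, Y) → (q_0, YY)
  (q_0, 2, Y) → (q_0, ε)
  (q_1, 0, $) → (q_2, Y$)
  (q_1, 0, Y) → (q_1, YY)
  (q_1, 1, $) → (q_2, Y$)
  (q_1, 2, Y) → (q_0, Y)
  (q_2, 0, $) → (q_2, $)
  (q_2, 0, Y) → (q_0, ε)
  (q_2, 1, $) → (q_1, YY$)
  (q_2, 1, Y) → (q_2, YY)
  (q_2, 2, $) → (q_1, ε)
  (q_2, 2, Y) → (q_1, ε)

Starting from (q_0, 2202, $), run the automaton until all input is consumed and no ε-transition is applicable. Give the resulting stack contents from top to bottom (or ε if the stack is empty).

Y$

(q_0, 2202, $) ⊢ (q_0, 2202, Y$) ⊢ (q_0, 202, $) ⊢ (q_0, 202, Y$) ⊢ (q_0, 02, $) ⊢ (q_0, 02, Y$) ⊢ (q_0, 2, YY$) ⊢ (q_0, ε, Y$)
All input consumed in state q_0 with stack Y$.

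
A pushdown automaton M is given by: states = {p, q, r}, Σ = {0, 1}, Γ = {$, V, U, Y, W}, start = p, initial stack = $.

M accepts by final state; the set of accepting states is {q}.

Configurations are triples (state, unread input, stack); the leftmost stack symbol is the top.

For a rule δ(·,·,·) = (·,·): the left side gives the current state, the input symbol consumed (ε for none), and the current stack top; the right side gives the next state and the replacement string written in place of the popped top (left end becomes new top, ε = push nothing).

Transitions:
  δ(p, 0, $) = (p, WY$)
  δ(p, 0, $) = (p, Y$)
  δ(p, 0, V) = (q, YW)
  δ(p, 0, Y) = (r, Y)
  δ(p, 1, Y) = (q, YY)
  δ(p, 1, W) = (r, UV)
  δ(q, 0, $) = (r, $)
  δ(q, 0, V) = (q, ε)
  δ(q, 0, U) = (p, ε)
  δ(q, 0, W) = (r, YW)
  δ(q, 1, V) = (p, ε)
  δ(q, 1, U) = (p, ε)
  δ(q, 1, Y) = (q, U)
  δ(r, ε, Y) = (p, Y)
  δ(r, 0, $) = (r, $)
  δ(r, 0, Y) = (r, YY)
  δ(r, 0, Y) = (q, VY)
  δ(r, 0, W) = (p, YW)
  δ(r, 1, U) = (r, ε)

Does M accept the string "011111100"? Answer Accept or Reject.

Accept

One accepting computation: (p, 011111100, $) ⊢ (p, 11111100, Y$) ⊢ (q, 1111100, YY$) ⊢ (q, 111100, UY$) ⊢ (p, 11100, Y$) ⊢ (q, 1100, YY$) ⊢ (q, 100, UY$) ⊢ (p, 00, Y$) ⊢ (r, 0, Y$) ⊢ (q, ε, VY$)
All input consumed and state q ∈ F.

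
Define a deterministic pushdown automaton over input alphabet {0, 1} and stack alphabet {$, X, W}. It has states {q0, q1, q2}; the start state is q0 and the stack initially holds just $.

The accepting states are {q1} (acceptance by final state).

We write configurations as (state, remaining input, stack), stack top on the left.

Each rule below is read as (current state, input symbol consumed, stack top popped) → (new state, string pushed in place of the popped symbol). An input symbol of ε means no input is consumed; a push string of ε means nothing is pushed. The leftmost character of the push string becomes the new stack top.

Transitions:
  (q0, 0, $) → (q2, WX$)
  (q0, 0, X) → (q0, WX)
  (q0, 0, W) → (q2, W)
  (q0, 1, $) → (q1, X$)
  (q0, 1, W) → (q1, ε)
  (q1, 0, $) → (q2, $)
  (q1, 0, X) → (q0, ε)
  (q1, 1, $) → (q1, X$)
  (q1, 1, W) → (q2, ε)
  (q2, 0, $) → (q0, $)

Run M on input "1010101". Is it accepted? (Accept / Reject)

(q0, 1010101, $) ⊢ (q1, 010101, X$) ⊢ (q0, 10101, $) ⊢ (q1, 0101, X$) ⊢ (q0, 101, $) ⊢ (q1, 01, X$) ⊢ (q0, 1, $) ⊢ (q1, ε, X$)
All input consumed; state q1 ∈ F.

Accept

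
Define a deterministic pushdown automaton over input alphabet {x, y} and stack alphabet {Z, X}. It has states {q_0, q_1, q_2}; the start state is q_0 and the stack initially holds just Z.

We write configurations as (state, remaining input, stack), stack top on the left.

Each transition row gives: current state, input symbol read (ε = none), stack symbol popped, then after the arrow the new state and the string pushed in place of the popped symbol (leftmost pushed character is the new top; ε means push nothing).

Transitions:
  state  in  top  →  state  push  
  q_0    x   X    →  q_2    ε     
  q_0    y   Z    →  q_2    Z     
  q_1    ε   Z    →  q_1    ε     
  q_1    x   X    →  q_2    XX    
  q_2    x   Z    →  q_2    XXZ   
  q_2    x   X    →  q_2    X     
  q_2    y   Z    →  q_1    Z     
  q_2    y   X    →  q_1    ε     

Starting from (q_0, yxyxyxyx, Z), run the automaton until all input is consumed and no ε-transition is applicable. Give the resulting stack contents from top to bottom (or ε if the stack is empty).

(q_0, yxyxyxyx, Z)
  read y, top Z: go to q_2, push Z → (q_2, xyxyxyx, Z)
  read x, top Z: go to q_2, push XXZ → (q_2, yxyxyx, XXZ)
  read y, top X: go to q_1, push ε → (q_1, xyxyx, XZ)
  read x, top X: go to q_2, push XX → (q_2, yxyx, XXZ)
  read y, top X: go to q_1, push ε → (q_1, xyx, XZ)
  read x, top X: go to q_2, push XX → (q_2, yx, XXZ)
  read y, top X: go to q_1, push ε → (q_1, x, XZ)
  read x, top X: go to q_2, push XX → (q_2, ε, XXZ)
All input consumed in state q_2 with stack XXZ.

XXZ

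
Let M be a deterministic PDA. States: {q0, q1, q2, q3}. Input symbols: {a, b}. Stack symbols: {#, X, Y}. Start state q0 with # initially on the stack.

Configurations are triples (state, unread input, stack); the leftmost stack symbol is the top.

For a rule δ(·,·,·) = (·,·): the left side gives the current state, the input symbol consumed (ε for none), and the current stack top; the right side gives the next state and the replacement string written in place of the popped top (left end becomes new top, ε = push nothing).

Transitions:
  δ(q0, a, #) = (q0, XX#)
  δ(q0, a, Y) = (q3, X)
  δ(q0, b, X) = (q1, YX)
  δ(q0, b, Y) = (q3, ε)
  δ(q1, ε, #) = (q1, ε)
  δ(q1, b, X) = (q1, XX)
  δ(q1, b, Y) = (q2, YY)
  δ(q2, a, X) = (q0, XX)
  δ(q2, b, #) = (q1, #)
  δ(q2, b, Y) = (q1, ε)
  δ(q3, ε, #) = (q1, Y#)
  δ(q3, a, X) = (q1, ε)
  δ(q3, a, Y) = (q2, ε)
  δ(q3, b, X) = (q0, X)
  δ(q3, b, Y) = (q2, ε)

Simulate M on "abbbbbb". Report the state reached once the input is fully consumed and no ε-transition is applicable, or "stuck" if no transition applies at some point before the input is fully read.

q2

(q0, abbbbbb, #) ⊢ (q0, bbbbbb, XX#) ⊢ (q1, bbbbb, YXX#) ⊢ (q2, bbbb, YYXX#) ⊢ (q1, bbb, YXX#) ⊢ (q2, bb, YYXX#) ⊢ (q1, b, YXX#) ⊢ (q2, ε, YYXX#)
All input consumed; M is in state q2.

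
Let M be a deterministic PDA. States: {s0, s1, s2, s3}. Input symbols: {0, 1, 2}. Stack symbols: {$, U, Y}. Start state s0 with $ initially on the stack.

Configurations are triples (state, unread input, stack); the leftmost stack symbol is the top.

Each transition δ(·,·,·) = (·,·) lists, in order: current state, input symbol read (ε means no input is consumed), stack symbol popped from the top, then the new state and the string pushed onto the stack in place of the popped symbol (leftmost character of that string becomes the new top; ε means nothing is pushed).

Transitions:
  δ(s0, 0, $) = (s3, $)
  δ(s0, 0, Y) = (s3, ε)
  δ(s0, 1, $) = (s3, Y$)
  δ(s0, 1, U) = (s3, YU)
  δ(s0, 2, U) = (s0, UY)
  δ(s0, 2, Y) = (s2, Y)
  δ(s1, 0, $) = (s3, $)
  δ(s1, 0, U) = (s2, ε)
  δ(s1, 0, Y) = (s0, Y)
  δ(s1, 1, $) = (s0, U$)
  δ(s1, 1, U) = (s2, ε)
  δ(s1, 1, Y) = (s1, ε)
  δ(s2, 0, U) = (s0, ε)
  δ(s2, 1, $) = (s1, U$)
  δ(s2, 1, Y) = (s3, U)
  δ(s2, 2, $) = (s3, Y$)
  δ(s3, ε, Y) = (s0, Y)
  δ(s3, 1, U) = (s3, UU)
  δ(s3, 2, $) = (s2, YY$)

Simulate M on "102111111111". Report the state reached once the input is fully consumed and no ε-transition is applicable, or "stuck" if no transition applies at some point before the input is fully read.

s3

(s0, 102111111111, $) ⊢ (s3, 02111111111, Y$) ⊢ (s0, 02111111111, Y$) ⊢ (s3, 2111111111, $) ⊢ (s2, 111111111, YY$) ⊢ (s3, 11111111, UY$) ⊢ (s3, 1111111, UUY$) ⊢ (s3, 111111, UUUY$) ⊢ (s3, 11111, UUUUY$) ⊢ (s3, 1111, UUUUUY$) ⊢ (s3, 111, UUUUUUY$) ⊢ (s3, 11, UUUUUUUY$) ⊢ (s3, 1, UUUUUUUUY$) ⊢ (s3, ε, UUUUUUUUUY$)
All input consumed; M is in state s3.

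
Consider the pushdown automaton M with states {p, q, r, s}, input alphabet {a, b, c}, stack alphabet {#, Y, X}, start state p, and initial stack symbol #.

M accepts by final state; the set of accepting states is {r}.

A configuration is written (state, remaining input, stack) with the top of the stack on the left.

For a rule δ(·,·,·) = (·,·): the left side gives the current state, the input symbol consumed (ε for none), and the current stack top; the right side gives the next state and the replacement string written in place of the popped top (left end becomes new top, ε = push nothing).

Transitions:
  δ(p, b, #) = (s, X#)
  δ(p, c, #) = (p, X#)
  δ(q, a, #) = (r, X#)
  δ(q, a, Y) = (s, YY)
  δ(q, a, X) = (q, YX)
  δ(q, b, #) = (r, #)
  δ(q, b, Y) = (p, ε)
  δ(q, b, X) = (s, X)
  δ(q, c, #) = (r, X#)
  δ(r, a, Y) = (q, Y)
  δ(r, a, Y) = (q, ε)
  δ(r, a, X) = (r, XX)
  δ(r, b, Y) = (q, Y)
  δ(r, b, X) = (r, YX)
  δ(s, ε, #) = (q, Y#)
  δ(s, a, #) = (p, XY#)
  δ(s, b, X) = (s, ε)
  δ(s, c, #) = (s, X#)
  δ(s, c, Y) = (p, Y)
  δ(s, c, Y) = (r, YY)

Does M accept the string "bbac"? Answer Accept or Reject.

Accept

One accepting computation: (p, bbac, #) ⊢ (s, bac, X#) ⊢ (s, ac, #) ⊢ (q, ac, Y#) ⊢ (s, c, YY#) ⊢ (r, ε, YYY#)
All input consumed and state r ∈ F.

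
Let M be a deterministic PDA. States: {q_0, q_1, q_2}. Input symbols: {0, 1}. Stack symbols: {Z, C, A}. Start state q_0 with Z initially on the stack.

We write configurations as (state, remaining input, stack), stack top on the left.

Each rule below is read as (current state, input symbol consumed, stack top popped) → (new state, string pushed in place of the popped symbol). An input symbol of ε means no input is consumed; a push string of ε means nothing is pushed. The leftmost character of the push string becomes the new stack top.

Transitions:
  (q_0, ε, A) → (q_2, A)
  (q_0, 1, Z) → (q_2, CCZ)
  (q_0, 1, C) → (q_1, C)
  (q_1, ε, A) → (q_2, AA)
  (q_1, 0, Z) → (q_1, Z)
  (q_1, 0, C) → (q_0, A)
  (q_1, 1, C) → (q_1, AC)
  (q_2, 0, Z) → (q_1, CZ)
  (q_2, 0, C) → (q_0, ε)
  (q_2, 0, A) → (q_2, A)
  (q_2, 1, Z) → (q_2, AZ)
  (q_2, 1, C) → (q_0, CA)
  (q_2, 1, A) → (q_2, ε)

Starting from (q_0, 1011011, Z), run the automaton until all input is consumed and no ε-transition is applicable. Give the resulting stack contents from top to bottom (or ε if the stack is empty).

CZ

(q_0, 1011011, Z) ⊢ (q_2, 011011, CCZ) ⊢ (q_0, 11011, CZ) ⊢ (q_1, 1011, CZ) ⊢ (q_1, 011, ACZ) ⊢ (q_2, 011, AACZ) ⊢ (q_2, 11, AACZ) ⊢ (q_2, 1, ACZ) ⊢ (q_2, ε, CZ)
All input consumed in state q_2 with stack CZ.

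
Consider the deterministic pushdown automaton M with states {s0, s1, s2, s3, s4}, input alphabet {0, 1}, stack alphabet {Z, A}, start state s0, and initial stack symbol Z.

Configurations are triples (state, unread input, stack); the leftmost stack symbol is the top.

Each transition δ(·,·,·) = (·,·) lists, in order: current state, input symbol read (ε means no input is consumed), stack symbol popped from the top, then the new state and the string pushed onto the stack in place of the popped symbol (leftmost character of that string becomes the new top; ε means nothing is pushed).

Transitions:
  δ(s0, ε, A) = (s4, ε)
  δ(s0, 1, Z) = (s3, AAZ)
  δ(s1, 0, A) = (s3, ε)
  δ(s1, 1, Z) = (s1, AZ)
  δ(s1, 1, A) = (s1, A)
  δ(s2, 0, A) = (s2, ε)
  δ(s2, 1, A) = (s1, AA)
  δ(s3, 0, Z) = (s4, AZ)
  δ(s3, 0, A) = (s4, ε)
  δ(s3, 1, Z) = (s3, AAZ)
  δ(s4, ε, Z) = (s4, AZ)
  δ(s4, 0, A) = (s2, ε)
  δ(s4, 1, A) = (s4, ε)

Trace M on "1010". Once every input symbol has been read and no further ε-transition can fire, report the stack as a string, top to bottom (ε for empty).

Z

(s0, 1010, Z) ⊢ (s3, 010, AAZ) ⊢ (s4, 10, AZ) ⊢ (s4, 0, Z) ⊢ (s4, 0, AZ) ⊢ (s2, ε, Z)
All input consumed in state s2 with stack Z.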